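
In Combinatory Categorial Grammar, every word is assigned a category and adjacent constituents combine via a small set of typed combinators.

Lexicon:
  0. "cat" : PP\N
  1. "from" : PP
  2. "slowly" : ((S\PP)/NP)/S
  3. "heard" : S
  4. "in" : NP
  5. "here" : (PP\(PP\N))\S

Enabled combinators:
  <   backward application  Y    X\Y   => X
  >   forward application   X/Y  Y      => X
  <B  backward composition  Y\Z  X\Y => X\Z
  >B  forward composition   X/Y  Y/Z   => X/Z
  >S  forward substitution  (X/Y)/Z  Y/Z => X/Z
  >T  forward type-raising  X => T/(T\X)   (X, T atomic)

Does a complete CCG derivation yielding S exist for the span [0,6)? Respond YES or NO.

NO

PP\N PP ((S\PP)/NP)/S S NP (PP\(PP\N))\S
CKY chart[0,6] = {N/(N\PP), NP/(NP\PP), PP, PP/(PP\PP), S/(S\PP)}; S ∉ chart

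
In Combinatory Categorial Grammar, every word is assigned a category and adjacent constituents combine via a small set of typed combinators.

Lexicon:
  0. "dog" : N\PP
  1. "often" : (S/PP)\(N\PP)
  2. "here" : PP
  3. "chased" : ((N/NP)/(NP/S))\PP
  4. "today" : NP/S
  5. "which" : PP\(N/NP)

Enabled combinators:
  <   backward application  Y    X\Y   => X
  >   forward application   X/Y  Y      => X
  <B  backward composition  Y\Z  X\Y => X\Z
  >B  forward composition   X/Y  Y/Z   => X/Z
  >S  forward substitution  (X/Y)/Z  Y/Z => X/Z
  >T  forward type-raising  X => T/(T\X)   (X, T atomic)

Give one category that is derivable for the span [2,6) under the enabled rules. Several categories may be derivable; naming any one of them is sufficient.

PP

[0,6] S   >
  [0,2] S/PP   <
    [0,1] "dog" : N\PP
    [1,2] "often" : (S/PP)\(N\PP)
  [2,6] PP   <
    [2,5] N/NP   >
      [2,4] (N/NP)/(NP/S)   <
        [2,3] "here" : PP
        [3,4] "chased" : ((N/NP)/(NP/S))\PP
      [4,5] "today" : NP/S
    [5,6] "which" : PP\(N/NP)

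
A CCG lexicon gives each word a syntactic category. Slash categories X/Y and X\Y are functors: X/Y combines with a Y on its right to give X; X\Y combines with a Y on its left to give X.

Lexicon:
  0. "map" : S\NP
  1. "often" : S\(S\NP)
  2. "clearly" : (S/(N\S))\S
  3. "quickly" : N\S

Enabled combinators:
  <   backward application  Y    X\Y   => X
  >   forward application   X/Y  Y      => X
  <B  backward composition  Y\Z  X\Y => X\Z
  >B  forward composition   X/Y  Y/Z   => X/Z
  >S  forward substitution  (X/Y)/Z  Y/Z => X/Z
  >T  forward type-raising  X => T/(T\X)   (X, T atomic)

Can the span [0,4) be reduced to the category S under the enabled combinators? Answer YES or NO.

YES

[0,4] S   >
  [0,3] S/(N\S)   <
    [0,2] S   <
      [0,1] "map" : S\NP
      [1,2] "often" : S\(S\NP)
    [2,3] "clearly" : (S/(N\S))\S
  [3,4] "quickly" : N\S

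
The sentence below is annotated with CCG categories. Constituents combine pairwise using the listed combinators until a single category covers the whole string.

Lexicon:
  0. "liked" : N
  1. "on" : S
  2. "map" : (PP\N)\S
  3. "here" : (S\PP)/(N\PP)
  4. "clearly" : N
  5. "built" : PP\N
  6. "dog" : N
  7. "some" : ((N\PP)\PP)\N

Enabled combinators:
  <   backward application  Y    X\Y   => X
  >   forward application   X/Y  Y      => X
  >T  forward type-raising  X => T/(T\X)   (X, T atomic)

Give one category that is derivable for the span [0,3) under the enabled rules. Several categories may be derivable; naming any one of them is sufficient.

PP

[0,8] S   <
  [0,3] PP   <
    [0,1] "liked" : N
    [1,3] PP\N   <
      [1,2] "on" : S
      [2,3] "map" : (PP\N)\S
  [3,8] S\PP   >
    [3,4] "here" : (S\PP)/(N\PP)
    [4,8] N\PP   <
      [4,6] PP   <
        [4,5] "clearly" : N
        [5,6] "built" : PP\N
      [6,8] (N\PP)\PP   <
        [6,7] "dog" : N
        [7,8] "some" : ((N\PP)\PP)\N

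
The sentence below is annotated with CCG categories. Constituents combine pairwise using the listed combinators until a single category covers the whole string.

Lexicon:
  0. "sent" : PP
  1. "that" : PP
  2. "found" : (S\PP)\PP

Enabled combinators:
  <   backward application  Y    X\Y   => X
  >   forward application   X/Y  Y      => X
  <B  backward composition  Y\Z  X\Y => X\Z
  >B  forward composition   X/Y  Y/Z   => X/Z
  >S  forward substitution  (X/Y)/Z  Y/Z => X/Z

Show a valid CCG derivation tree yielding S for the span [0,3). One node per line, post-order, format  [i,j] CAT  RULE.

[0,3] S   <
  [0,1] "sent" : PP
  [1,3] S\PP   <
    [1,2] "that" : PP
    [2,3] "found" : (S\PP)\PP

[0,1] PP  lex  "sent"
[1,2] PP  lex  "that"
[2,3] (S\PP)\PP  lex  "found"
[1,3] S\PP  <  k=2
[0,3] S  <  k=1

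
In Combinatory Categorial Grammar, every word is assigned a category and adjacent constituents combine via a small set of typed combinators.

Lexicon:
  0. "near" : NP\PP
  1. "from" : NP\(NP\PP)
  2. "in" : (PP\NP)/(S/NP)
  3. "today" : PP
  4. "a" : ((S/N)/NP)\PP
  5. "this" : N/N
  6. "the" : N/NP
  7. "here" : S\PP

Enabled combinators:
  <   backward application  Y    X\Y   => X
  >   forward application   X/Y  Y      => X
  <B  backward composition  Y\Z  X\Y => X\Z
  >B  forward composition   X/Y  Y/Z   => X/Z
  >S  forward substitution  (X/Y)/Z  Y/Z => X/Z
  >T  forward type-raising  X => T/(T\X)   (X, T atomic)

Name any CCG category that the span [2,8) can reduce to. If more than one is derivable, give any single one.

[0,8] S   <
  [0,2] NP   <
    [0,1] "near" : NP\PP
    [1,2] "from" : NP\(NP\PP)
  [2,8] S\NP   <B
    [2,7] PP\NP   >
      [2,3] "in" : (PP\NP)/(S/NP)
      [3,7] S/NP   >S
        [3,5] (S/N)/NP   <
          [3,4] "today" : PP
          [4,5] "a" : ((S/N)/NP)\PP
        [5,7] N/NP   >B
          [5,6] "this" : N/N
          [6,7] "the" : N/NP
    [7,8] "here" : S\PP

S\NP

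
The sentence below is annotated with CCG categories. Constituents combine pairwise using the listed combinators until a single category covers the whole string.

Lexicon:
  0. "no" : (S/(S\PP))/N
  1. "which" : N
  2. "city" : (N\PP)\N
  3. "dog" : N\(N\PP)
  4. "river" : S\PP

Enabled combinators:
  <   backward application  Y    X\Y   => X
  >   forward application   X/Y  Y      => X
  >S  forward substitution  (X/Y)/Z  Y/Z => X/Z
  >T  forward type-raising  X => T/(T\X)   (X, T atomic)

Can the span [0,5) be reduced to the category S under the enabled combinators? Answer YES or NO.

[0,5] S   >
  [0,4] S/(S\PP)   >
    [0,1] "no" : (S/(S\PP))/N
    [1,4] N   <
      [1,3] N\PP   <
        [1,2] "which" : N
        [2,3] "city" : (N\PP)\N
      [3,4] "dog" : N\(N\PP)
  [4,5] "river" : S\PP

YES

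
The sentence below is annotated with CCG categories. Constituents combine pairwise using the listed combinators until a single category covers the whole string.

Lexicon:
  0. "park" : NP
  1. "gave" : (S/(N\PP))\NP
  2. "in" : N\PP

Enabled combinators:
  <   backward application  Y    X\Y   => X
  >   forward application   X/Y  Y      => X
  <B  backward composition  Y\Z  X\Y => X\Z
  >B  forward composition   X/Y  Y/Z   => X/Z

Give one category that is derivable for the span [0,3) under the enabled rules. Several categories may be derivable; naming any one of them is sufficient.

[0,3] S   >
  [0,2] S/(N\PP)   <
    [0,1] "park" : NP
    [1,2] "gave" : (S/(N\PP))\NP
  [2,3] "in" : N\PP

S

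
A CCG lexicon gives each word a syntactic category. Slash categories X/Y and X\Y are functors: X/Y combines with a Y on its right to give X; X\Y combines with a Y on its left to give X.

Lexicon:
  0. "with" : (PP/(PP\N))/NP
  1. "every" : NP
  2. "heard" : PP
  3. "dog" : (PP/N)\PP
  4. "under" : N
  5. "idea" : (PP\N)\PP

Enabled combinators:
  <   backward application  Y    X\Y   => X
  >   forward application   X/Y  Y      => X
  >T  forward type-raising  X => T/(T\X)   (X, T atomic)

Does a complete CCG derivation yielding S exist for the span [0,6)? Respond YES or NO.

(PP/(PP\N))/NP NP PP (PP/N)\PP N (PP\N)\PP
CKY chart[0,6] = {N/(N\PP), NP/(NP\PP), PP, PP/(PP\PP), S/(S\PP)}; S ∉ chart

NO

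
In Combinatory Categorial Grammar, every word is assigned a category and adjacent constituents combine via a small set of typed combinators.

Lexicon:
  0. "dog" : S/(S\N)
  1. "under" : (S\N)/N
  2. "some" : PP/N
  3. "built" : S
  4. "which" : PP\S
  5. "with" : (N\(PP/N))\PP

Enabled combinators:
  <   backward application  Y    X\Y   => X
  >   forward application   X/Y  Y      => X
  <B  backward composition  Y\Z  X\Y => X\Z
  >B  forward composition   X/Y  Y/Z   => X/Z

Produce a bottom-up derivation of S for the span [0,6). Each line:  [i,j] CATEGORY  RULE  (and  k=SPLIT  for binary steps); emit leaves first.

[0,6] S   >
  [0,2] S/N   >B
    [0,1] "dog" : S/(S\N)
    [1,2] "under" : (S\N)/N
  [2,6] N   <
    [2,3] "some" : PP/N
    [3,6] N\(PP/N)   <
      [3,5] PP   <
        [3,4] "built" : S
        [4,5] "which" : PP\S
      [5,6] "with" : (N\(PP/N))\PP

[0,1] S/(S\N)  lex  "dog"
[1,2] (S\N)/N  lex  "under"
[0,2] S/N  >B  k=1
[2,3] PP/N  lex  "some"
[3,4] S  lex  "built"
[4,5] PP\S  lex  "which"
[3,5] PP  <  k=4
[5,6] (N\(PP/N))\PP  lex  "with"
[3,6] N\(PP/N)  <  k=5
[2,6] N  <  k=3
[0,6] S  >  k=2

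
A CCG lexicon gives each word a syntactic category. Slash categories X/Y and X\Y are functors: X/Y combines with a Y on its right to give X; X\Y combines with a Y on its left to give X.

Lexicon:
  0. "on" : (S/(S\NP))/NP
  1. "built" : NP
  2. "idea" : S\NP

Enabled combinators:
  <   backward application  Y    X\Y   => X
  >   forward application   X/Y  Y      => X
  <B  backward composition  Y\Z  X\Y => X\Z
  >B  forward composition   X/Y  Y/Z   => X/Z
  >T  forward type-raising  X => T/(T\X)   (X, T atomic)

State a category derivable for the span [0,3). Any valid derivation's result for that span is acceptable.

S

[0,3] S   >
  [0,2] S/(S\NP)   >
    [0,1] "on" : (S/(S\NP))/NP
    [1,2] "built" : NP
  [2,3] "idea" : S\NP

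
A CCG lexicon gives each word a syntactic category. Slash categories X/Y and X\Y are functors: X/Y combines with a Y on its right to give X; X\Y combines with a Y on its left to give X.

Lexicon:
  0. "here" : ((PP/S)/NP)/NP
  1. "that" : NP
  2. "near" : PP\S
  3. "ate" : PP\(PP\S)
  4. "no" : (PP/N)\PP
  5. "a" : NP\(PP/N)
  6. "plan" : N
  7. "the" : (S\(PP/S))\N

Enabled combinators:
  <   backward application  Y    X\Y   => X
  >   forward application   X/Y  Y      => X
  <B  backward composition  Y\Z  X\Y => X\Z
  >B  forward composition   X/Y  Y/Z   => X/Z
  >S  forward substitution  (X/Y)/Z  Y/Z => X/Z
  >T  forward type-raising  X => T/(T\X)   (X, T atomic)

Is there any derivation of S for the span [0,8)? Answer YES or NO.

[0,8] S   <
  [0,6] PP/S   >
    [0,2] (PP/S)/NP   >
      [0,1] "here" : ((PP/S)/NP)/NP
      [1,2] "that" : NP
    [2,6] NP   <
      [2,4] PP   <
        [2,3] "near" : PP\S
        [3,4] "ate" : PP\(PP\S)
      [4,6] NP\PP   <B
        [4,5] "no" : (PP/N)\PP
        [5,6] "a" : NP\(PP/N)
  [6,8] S\(PP/S)   <
    [6,7] "plan" : N
    [7,8] "the" : (S\(PP/S))\N

YES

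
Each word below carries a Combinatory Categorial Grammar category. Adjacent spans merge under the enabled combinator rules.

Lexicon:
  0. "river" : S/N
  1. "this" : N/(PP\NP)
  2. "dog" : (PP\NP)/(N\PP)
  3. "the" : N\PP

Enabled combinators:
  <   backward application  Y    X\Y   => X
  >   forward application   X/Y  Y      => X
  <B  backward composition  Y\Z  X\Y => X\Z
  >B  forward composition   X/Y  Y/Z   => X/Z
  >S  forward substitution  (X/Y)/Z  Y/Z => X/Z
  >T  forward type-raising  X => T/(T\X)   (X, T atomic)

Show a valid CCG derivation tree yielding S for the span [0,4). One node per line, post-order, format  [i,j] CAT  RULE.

[0,4] S   >
  [0,1] "river" : S/N
  [1,4] N   >
    [1,2] "this" : N/(PP\NP)
    [2,4] PP\NP   >
      [2,3] "dog" : (PP\NP)/(N\PP)
      [3,4] "the" : N\PP

[0,1] S/N  lex  "river"
[1,2] N/(PP\NP)  lex  "this"
[2,3] (PP\NP)/(N\PP)  lex  "dog"
[3,4] N\PP  lex  "the"
[2,4] PP\NP  >  k=3
[1,4] N  >  k=2
[0,4] S  >  k=1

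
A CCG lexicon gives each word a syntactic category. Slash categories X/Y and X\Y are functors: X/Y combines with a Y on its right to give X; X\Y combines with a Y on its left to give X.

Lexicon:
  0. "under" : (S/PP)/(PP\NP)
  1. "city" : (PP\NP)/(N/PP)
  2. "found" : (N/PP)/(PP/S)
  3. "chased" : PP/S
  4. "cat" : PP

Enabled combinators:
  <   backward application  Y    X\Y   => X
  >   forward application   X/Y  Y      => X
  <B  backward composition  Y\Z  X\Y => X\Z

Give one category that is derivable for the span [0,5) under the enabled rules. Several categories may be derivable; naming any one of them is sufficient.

S

[0,5] S   >
  [0,4] S/PP   >
    [0,1] "under" : (S/PP)/(PP\NP)
    [1,4] PP\NP   >
      [1,2] "city" : (PP\NP)/(N/PP)
      [2,4] N/PP   >
        [2,3] "found" : (N/PP)/(PP/S)
        [3,4] "chased" : PP/S
  [4,5] "cat" : PP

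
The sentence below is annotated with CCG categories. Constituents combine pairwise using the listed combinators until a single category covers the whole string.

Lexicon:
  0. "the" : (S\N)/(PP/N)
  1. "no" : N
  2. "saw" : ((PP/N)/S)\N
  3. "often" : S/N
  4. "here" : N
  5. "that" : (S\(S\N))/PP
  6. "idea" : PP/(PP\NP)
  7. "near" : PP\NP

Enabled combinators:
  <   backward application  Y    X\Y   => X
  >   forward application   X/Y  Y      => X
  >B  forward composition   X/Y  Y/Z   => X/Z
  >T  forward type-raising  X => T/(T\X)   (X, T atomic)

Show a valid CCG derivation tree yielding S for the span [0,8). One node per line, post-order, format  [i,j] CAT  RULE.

[0,8] S   <
  [0,5] S\N   >
    [0,1] "the" : (S\N)/(PP/N)
    [1,5] PP/N   >
      [1,3] (PP/N)/S   <
        [1,2] "no" : N
        [2,3] "saw" : ((PP/N)/S)\N
      [3,5] S   >
        [3,4] "often" : S/N
        [4,5] "here" : N
  [5,8] S\(S\N)   >
    [5,6] "that" : (S\(S\N))/PP
    [6,8] PP   >
      [6,7] "idea" : PP/(PP\NP)
      [7,8] "near" : PP\NP

[0,1] (S\N)/(PP/N)  lex  "the"
[1,2] N  lex  "no"
[2,3] ((PP/N)/S)\N  lex  "saw"
[1,3] (PP/N)/S  <  k=2
[3,4] S/N  lex  "often"
[4,5] N  lex  "here"
[3,5] S  >  k=4
[1,5] PP/N  >  k=3
[0,5] S\N  >  k=1
[5,6] (S\(S\N))/PP  lex  "that"
[6,7] PP/(PP\NP)  lex  "idea"
[7,8] PP\NP  lex  "near"
[6,8] PP  >  k=7
[5,8] S\(S\N)  >  k=6
[0,8] S  <  k=5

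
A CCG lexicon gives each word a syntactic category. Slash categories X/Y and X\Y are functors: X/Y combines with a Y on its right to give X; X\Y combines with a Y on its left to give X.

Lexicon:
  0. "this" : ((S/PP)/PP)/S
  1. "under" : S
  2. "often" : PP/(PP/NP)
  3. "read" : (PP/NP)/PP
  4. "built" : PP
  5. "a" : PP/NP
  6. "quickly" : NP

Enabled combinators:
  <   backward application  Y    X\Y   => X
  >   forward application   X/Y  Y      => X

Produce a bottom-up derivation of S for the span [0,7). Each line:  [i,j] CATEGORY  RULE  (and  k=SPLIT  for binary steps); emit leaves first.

[0,1] ((S/PP)/PP)/S  lex  "this"
[1,2] S  lex  "under"
[0,2] (S/PP)/PP  >  k=1
[2,3] PP/(PP/NP)  lex  "often"
[3,4] (PP/NP)/PP  lex  "read"
[4,5] PP  lex  "built"
[3,5] PP/NP  >  k=4
[2,5] PP  >  k=3
[0,5] S/PP  >  k=2
[5,6] PP/NP  lex  "a"
[6,7] NP  lex  "quickly"
[5,7] PP  >  k=6
[0,7] S  >  k=5

[0,7] S   >
  [0,5] S/PP   >
    [0,2] (S/PP)/PP   >
      [0,1] "this" : ((S/PP)/PP)/S
      [1,2] "under" : S
    [2,5] PP   >
      [2,3] "often" : PP/(PP/NP)
      [3,5] PP/NP   >
        [3,4] "read" : (PP/NP)/PP
        [4,5] "built" : PP
  [5,7] PP   >
    [5,6] "a" : PP/NP
    [6,7] "quickly" : NP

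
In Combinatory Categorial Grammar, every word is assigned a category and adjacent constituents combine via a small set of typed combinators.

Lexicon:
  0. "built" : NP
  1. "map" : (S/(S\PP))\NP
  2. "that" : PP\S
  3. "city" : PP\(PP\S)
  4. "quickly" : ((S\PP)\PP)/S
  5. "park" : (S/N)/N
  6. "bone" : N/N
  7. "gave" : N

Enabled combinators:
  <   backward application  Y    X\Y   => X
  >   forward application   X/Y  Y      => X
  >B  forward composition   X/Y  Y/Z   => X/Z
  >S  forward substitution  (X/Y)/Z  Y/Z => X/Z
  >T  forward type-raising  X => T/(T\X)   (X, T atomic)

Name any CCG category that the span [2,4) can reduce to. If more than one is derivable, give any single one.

[0,8] S   >
  [0,2] S/(S\PP)   <
    [0,1] "built" : NP
    [1,2] "map" : (S/(S\PP))\NP
  [2,8] S\PP   <
    [2,4] PP   <
      [2,3] "that" : PP\S
      [3,4] "city" : PP\(PP\S)
    [4,8] (S\PP)\PP   >
      [4,5] "quickly" : ((S\PP)\PP)/S
      [5,8] S   >
        [5,7] S/N   >S
          [5,6] "park" : (S/N)/N
          [6,7] "bone" : N/N
        [7,8] "gave" : N

PP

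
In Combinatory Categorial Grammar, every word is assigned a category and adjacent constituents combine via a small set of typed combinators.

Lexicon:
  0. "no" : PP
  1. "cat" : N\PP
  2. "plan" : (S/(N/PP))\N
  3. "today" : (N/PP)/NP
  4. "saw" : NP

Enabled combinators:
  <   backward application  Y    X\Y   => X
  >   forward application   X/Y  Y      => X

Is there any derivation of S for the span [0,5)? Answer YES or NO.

YES

[0,5] S   >
  [0,3] S/(N/PP)   <
    [0,2] N   <
      [0,1] "no" : PP
      [1,2] "cat" : N\PP
    [2,3] "plan" : (S/(N/PP))\N
  [3,5] N/PP   >
    [3,4] "today" : (N/PP)/NP
    [4,5] "saw" : NP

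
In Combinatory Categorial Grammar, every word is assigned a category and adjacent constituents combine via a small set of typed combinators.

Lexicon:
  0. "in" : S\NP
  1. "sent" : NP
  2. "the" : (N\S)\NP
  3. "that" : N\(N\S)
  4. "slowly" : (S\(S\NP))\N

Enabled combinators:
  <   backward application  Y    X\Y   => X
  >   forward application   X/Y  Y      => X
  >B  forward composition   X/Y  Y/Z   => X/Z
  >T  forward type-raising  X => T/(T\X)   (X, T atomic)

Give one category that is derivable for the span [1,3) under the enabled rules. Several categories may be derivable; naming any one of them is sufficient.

N\S

[0,5] S   <
  [0,1] "in" : S\NP
  [1,5] S\(S\NP)   <
    [1,4] N   <
      [1,3] N\S   <
        [1,2] "sent" : NP
        [2,3] "the" : (N\S)\NP
      [3,4] "that" : N\(N\S)
    [4,5] "slowly" : (S\(S\NP))\N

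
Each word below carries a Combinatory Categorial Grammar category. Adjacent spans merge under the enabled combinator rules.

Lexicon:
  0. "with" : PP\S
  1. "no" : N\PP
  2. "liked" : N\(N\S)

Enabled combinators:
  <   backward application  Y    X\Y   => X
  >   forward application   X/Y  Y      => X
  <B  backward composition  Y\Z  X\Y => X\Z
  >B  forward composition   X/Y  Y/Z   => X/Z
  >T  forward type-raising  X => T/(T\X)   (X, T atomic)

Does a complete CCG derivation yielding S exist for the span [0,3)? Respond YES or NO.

PP\S N\PP N\(N\S)
CKY chart[0,3] = {N, N/(N\N), NP/(NP\N), PP/(PP\N), S/(S\N)}; S ∉ chart

NO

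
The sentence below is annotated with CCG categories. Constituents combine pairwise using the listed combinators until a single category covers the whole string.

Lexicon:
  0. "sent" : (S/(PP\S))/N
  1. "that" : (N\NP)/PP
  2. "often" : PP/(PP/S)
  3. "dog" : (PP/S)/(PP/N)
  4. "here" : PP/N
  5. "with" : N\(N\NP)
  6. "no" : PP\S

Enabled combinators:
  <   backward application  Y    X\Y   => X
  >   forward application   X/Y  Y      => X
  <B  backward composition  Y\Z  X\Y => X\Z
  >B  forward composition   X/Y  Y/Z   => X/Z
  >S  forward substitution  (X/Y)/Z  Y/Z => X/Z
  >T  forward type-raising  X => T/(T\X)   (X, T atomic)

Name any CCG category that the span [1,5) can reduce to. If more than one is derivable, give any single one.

[0,7] S   >
  [0,6] S/(PP\S)   >
    [0,1] "sent" : (S/(PP\S))/N
    [1,6] N   <
      [1,5] N\NP   >
        [1,2] "that" : (N\NP)/PP
        [2,5] PP   >
          [2,3] "often" : PP/(PP/S)
          [3,5] PP/S   >
            [3,4] "dog" : (PP/S)/(PP/N)
            [4,5] "here" : PP/N
      [5,6] "with" : N\(N\NP)
  [6,7] "no" : PP\S

N\NP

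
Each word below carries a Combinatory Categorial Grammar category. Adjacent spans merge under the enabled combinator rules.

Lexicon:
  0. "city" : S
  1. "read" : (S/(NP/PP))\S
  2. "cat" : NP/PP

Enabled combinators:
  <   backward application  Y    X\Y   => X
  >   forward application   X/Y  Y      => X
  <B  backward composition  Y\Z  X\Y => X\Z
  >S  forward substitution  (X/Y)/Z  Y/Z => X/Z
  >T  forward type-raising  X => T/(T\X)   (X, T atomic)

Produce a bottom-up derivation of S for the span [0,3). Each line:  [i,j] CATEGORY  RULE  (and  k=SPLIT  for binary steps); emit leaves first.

[0,3] S   >
  [0,2] S/(NP/PP)   <
    [0,1] "city" : S
    [1,2] "read" : (S/(NP/PP))\S
  [2,3] "cat" : NP/PP

[0,1] S  lex  "city"
[1,2] (S/(NP/PP))\S  lex  "read"
[0,2] S/(NP/PP)  <  k=1
[2,3] NP/PP  lex  "cat"
[0,3] S  >  k=2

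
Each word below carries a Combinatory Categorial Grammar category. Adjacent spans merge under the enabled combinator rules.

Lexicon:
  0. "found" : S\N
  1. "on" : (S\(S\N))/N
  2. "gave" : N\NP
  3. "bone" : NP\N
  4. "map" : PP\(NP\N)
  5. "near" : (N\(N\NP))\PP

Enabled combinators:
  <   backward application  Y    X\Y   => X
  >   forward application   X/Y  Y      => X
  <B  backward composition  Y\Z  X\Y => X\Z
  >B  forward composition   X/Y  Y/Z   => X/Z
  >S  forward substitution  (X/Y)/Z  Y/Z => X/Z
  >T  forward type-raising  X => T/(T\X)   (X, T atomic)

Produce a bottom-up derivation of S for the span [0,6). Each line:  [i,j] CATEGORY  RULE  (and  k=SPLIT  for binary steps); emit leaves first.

[0,6] S   <
  [0,1] "found" : S\N
  [1,6] S\(S\N)   >
    [1,2] "on" : (S\(S\N))/N
    [2,6] N   <
      [2,3] "gave" : N\NP
      [3,6] N\(N\NP)   <
        [3,5] PP   <
          [3,4] "bone" : NP\N
          [4,5] "map" : PP\(NP\N)
        [5,6] "near" : (N\(N\NP))\PP

[0,1] S\N  lex  "found"
[1,2] (S\(S\N))/N  lex  "on"
[2,3] N\NP  lex  "gave"
[3,4] NP\N  lex  "bone"
[4,5] PP\(NP\N)  lex  "map"
[3,5] PP  <  k=4
[5,6] (N\(N\NP))\PP  lex  "near"
[3,6] N\(N\NP)  <  k=5
[2,6] N  <  k=3
[1,6] S\(S\N)  >  k=2
[0,6] S  <  k=1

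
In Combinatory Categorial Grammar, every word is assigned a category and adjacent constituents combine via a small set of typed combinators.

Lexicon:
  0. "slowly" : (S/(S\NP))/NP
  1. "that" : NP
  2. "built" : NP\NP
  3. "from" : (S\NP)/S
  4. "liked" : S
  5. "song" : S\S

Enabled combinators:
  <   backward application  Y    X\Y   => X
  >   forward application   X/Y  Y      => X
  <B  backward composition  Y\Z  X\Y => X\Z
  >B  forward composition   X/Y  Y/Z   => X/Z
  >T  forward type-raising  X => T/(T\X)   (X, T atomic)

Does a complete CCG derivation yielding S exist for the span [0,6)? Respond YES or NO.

[0,6] S   >
  [0,2] S/(S\NP)   >
    [0,1] "slowly" : (S/(S\NP))/NP
    [1,2] "that" : NP
  [2,6] S\NP   <B
    [2,3] "built" : NP\NP
    [3,6] S\NP   <B
      [3,5] S\NP   >
        [3,4] "from" : (S\NP)/S
        [4,5] "liked" : S
      [5,6] "song" : S\S

YES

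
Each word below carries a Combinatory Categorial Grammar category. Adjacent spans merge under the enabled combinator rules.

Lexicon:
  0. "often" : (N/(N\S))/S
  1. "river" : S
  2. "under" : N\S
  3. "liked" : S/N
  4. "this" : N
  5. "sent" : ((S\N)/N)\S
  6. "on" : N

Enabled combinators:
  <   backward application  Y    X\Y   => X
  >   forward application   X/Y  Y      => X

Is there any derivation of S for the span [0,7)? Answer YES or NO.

YES

[0,7] S   <
  [0,3] N   >
    [0,2] N/(N\S)   >
      [0,1] "often" : (N/(N\S))/S
      [1,2] "river" : S
    [2,3] "under" : N\S
  [3,7] S\N   >
    [3,6] (S\N)/N   <
      [3,5] S   >
        [3,4] "liked" : S/N
        [4,5] "this" : N
      [5,6] "sent" : ((S\N)/N)\S
    [6,7] "on" : N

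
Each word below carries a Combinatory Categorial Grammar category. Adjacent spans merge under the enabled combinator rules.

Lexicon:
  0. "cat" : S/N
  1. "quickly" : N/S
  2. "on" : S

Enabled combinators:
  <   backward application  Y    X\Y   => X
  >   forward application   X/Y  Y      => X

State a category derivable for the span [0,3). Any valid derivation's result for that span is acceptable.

S

[0,3] S   >
  [0,1] "cat" : S/N
  [1,3] N   >
    [1,2] "quickly" : N/S
    [2,3] "on" : S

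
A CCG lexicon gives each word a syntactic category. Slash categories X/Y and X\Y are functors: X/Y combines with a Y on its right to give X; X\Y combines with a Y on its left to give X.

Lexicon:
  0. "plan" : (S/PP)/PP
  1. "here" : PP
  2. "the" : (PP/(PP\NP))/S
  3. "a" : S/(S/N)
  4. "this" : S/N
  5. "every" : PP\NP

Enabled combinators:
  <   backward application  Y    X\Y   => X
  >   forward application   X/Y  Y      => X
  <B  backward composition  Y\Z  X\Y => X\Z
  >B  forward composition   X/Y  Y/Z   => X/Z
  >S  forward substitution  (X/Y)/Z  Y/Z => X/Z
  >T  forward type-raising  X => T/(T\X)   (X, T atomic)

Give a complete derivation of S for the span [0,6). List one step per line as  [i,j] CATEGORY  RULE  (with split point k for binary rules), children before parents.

[0,1] (S/PP)/PP  lex  "plan"
[1,2] PP  lex  "here"
[0,2] S/PP  >  k=1
[2,3] (PP/(PP\NP))/S  lex  "the"
[3,4] S/(S/N)  lex  "a"
[4,5] S/N  lex  "this"
[3,5] S  >  k=4
[2,5] PP/(PP\NP)  >  k=3
[5,6] PP\NP  lex  "every"
[2,6] PP  >  k=5
[0,6] S  >  k=2

[0,6] S   >
  [0,2] S/PP   >
    [0,1] "plan" : (S/PP)/PP
    [1,2] "here" : PP
  [2,6] PP   >
    [2,5] PP/(PP\NP)   >
      [2,3] "the" : (PP/(PP\NP))/S
      [3,5] S   >
        [3,4] "a" : S/(S/N)
        [4,5] "this" : S/N
    [5,6] "every" : PP\NP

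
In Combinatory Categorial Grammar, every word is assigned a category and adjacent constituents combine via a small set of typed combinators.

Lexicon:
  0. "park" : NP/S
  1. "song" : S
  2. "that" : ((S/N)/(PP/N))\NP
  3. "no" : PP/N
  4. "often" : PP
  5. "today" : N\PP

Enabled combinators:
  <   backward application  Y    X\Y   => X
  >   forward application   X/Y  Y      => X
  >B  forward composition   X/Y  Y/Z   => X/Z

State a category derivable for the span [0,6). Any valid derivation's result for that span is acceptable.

S

[0,6] S   >
  [0,4] S/N   >
    [0,3] (S/N)/(PP/N)   <
      [0,2] NP   >
        [0,1] "park" : NP/S
        [1,2] "song" : S
      [2,3] "that" : ((S/N)/(PP/N))\NP
    [3,4] "no" : PP/N
  [4,6] N   <
    [4,5] "often" : PP
    [5,6] "today" : N\PP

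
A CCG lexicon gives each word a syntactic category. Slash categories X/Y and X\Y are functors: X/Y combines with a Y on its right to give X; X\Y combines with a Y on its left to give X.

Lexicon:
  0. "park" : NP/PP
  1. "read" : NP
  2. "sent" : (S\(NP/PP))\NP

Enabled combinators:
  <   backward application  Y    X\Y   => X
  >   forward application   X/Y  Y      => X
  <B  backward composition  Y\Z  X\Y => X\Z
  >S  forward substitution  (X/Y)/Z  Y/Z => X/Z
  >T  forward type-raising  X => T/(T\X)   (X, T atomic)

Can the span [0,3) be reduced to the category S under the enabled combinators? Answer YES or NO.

YES

[0,3] S   <
  [0,1] "park" : NP/PP
  [1,3] S\(NP/PP)   <
    [1,2] "read" : NP
    [2,3] "sent" : (S\(NP/PP))\NP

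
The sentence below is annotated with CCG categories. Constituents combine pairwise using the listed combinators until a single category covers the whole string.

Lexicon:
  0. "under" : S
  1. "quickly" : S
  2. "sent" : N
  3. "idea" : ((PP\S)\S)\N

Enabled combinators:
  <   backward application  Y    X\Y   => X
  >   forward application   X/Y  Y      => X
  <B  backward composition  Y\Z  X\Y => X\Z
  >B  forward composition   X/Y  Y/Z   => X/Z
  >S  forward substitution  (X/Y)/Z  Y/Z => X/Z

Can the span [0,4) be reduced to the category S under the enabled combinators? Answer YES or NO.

S S N ((PP\S)\S)\N
CKY chart[0,4] = {PP}; S ∉ chart

NO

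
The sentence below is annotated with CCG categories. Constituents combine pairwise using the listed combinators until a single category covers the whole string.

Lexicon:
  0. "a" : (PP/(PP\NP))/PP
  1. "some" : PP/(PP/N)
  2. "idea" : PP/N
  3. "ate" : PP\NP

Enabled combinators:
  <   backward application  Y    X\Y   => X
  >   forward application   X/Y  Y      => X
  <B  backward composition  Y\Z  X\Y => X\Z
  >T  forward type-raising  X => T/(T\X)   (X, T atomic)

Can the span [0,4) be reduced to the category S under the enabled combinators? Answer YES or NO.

(PP/(PP\NP))/PP PP/(PP/N) PP/N PP\NP
CKY chart[0,4] = {N/(N\PP), NP/(NP\PP), PP, PP/(PP\PP), S/(S\PP)}; S ∉ chart

NO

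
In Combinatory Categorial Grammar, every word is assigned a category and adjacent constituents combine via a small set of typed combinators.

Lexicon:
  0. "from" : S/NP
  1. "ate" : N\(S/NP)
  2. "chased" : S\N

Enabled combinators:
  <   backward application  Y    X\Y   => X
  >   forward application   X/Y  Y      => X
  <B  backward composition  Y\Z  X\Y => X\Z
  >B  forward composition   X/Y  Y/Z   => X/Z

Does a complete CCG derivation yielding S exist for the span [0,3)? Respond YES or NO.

[0,3] S   <
  [0,2] N   <
    [0,1] "from" : S/NP
    [1,2] "ate" : N\(S/NP)
  [2,3] "chased" : S\N

YES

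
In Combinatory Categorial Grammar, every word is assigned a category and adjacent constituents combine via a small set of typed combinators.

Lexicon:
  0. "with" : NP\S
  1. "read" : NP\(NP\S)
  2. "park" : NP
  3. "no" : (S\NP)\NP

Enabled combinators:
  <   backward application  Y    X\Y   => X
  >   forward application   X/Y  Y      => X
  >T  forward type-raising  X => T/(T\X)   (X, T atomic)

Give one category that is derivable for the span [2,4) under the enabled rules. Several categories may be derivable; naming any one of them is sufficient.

S\NP

[0,4] S   <
  [0,2] NP   <
    [0,1] "with" : NP\S
    [1,2] "read" : NP\(NP\S)
  [2,4] S\NP   <
    [2,3] "park" : NP
    [3,4] "no" : (S\NP)\NP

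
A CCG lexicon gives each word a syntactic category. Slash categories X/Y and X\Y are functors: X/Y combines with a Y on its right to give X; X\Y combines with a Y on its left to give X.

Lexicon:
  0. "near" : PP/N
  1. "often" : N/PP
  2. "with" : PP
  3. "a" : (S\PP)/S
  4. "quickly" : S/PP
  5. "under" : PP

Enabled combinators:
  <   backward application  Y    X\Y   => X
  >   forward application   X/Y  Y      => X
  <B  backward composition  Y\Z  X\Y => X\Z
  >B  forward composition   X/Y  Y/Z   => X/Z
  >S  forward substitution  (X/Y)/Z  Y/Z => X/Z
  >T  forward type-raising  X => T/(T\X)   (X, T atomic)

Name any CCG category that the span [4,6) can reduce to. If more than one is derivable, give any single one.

S

[0,6] S   <
  [0,3] PP   >
    [0,1] "near" : PP/N
    [1,3] N   >
      [1,2] "often" : N/PP
      [2,3] "with" : PP
  [3,6] S\PP   >
    [3,4] "a" : (S\PP)/S
    [4,6] S   >
      [4,5] "quickly" : S/PP
      [5,6] "under" : PP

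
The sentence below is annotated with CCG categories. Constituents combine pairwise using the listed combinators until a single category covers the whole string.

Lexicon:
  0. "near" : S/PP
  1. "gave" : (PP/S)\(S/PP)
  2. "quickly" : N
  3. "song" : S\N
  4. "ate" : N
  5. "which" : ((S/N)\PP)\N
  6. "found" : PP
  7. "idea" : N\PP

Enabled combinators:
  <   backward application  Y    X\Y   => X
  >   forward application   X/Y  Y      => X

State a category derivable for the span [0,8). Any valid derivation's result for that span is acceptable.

S

[0,8] S   >
  [0,6] S/N   <
    [0,4] PP   >
      [0,2] PP/S   <
        [0,1] "near" : S/PP
        [1,2] "gave" : (PP/S)\(S/PP)
      [2,4] S   <
        [2,3] "quickly" : N
        [3,4] "song" : S\N
    [4,6] (S/N)\PP   <
      [4,5] "ate" : N
      [5,6] "which" : ((S/N)\PP)\N
  [6,8] N   <
    [6,7] "found" : PP
    [7,8] "idea" : N\PP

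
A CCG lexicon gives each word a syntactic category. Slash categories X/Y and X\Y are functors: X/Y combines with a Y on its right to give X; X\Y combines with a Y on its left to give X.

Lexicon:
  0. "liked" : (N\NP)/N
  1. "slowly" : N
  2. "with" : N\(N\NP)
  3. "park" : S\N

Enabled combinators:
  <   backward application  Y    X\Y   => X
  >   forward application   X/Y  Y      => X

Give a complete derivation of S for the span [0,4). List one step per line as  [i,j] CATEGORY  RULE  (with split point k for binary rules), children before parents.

[0,4] S   <
  [0,3] N   <
    [0,2] N\NP   >
      [0,1] "liked" : (N\NP)/N
      [1,2] "slowly" : N
    [2,3] "with" : N\(N\NP)
  [3,4] "park" : S\N

[0,1] (N\NP)/N  lex  "liked"
[1,2] N  lex  "slowly"
[0,2] N\NP  >  k=1
[2,3] N\(N\NP)  lex  "with"
[0,3] N  <  k=2
[3,4] S\N  lex  "park"
[0,4] S  <  k=3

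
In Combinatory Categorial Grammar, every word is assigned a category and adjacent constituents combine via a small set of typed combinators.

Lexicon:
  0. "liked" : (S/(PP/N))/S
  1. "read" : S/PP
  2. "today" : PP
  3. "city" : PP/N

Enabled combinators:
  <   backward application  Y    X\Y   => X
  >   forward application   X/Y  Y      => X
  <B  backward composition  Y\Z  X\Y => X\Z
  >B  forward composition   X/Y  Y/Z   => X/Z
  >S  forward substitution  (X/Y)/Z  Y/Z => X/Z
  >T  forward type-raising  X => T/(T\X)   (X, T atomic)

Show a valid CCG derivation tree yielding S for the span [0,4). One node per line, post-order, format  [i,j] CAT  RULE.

[0,1] (S/(PP/N))/S  lex  "liked"
[1,2] S/PP  lex  "read"
[2,3] PP  lex  "today"
[1,3] S  >  k=2
[0,3] S/(PP/N)  >  k=1
[3,4] PP/N  lex  "city"
[0,4] S  >  k=3

[0,4] S   >
  [0,3] S/(PP/N)   >
    [0,1] "liked" : (S/(PP/N))/S
    [1,3] S   >
      [1,2] "read" : S/PP
      [2,3] "today" : PP
  [3,4] "city" : PP/N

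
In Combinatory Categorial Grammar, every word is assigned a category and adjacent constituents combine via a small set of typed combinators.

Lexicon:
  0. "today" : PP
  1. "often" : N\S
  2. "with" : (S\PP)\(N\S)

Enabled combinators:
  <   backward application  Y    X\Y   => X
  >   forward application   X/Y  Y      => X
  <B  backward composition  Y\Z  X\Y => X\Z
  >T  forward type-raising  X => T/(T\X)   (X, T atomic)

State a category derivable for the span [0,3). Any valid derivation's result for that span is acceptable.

S

[0,3] S   >
  [0,1] S/(S\PP)   >T
    [0,1] "today" : PP
  [1,3] S\PP   <
    [1,2] "often" : N\S
    [2,3] "with" : (S\PP)\(N\S)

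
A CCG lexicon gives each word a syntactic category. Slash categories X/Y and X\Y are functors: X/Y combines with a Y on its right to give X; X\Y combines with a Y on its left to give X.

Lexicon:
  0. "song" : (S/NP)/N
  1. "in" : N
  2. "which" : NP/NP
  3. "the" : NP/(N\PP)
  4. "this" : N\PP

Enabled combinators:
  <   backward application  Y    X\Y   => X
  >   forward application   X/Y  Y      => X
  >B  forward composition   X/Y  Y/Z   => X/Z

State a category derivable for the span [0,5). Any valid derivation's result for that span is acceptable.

S

[0,5] S   >
  [0,3] S/NP   >B
    [0,2] S/NP   >
      [0,1] "song" : (S/NP)/N
      [1,2] "in" : N
    [2,3] "which" : NP/NP
  [3,5] NP   >
    [3,4] "the" : NP/(N\PP)
    [4,5] "this" : N\PP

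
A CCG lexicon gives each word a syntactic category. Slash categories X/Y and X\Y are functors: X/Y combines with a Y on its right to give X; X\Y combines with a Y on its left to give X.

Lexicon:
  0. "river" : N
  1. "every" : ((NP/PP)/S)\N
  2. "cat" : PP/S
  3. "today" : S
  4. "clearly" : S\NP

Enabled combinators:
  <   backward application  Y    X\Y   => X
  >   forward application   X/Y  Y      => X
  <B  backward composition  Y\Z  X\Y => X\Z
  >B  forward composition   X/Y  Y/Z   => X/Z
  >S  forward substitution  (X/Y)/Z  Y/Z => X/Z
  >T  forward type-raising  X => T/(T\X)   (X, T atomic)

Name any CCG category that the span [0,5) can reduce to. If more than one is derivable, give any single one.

[0,5] S   <
  [0,4] NP   >
    [0,3] NP/S   >S
      [0,2] (NP/PP)/S   <
        [0,1] "river" : N
        [1,2] "every" : ((NP/PP)/S)\N
      [2,3] "cat" : PP/S
    [3,4] "today" : S
  [4,5] "clearly" : S\NP

S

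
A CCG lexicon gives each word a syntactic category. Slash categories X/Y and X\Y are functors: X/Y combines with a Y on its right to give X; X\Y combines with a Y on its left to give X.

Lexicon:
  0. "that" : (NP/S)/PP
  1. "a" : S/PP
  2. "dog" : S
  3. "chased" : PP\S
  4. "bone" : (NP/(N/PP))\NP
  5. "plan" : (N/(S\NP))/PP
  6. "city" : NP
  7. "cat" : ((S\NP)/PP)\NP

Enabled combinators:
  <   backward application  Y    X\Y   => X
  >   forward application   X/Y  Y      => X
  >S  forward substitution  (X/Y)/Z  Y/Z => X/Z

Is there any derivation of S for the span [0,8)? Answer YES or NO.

NO

(NP/S)/PP S/PP S PP\S (NP/(N/PP))\NP (N/(S\NP))/PP NP ((S\NP)/PP)\NP
CKY chart[0,8] = {NP}; S ∉ chart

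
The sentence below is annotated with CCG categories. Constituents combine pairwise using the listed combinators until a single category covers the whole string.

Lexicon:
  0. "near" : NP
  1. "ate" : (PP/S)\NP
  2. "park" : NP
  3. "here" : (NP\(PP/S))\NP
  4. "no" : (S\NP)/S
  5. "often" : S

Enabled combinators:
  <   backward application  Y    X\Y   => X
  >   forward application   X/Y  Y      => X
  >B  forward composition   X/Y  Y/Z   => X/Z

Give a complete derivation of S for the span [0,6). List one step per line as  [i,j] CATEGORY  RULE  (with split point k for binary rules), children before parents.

[0,6] S   <
  [0,4] NP   <
    [0,2] PP/S   <
      [0,1] "near" : NP
      [1,2] "ate" : (PP/S)\NP
    [2,4] NP\(PP/S)   <
      [2,3] "park" : NP
      [3,4] "here" : (NP\(PP/S))\NP
  [4,6] S\NP   >
    [4,5] "no" : (S\NP)/S
    [5,6] "often" : S

[0,1] NP  lex  "near"
[1,2] (PP/S)\NP  lex  "ate"
[0,2] PP/S  <  k=1
[2,3] NP  lex  "park"
[3,4] (NP\(PP/S))\NP  lex  "here"
[2,4] NP\(PP/S)  <  k=3
[0,4] NP  <  k=2
[4,5] (S\NP)/S  lex  "no"
[5,6] S  lex  "often"
[4,6] S\NP  >  k=5
[0,6] S  <  k=4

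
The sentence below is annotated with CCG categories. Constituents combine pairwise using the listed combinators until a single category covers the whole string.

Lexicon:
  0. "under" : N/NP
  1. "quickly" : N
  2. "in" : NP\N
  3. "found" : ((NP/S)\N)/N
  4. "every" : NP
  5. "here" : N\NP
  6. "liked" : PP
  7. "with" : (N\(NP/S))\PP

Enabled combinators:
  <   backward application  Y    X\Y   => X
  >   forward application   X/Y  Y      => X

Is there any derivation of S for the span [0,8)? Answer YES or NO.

NO

N/NP N NP\N ((NP/S)\N)/N NP N\NP PP (N\(NP/S))\PP
CKY chart[0,8] = {N}; S ∉ chart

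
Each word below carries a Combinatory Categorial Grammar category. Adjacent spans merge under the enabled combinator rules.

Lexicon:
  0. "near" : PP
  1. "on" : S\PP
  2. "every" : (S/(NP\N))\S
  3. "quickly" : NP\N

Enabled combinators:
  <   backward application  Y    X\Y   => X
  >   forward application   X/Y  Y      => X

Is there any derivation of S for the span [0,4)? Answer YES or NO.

YES

[0,4] S   >
  [0,3] S/(NP\N)   <
    [0,2] S   <
      [0,1] "near" : PP
      [1,2] "on" : S\PP
    [2,3] "every" : (S/(NP\N))\S
  [3,4] "quickly" : NP\N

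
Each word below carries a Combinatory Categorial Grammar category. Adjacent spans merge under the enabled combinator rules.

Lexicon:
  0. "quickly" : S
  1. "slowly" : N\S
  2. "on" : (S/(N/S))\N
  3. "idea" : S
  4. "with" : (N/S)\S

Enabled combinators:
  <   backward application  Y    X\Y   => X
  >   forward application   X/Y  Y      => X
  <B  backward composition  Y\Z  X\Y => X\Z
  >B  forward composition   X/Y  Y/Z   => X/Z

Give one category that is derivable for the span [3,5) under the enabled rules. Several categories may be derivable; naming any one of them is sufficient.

[0,5] S   >
  [0,3] S/(N/S)   <
    [0,2] N   <
      [0,1] "quickly" : S
      [1,2] "slowly" : N\S
    [2,3] "on" : (S/(N/S))\N
  [3,5] N/S   <
    [3,4] "idea" : S
    [4,5] "with" : (N/S)\S

N/S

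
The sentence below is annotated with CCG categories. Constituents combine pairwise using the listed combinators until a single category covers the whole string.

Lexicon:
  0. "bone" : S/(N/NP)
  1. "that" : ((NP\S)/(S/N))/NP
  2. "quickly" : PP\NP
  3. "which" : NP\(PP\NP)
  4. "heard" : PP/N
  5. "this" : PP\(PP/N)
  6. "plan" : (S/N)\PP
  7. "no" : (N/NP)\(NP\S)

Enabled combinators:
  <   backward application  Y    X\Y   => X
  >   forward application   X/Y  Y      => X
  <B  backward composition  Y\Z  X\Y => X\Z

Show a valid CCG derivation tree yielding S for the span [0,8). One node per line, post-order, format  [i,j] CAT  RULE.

[0,8] S   >
  [0,1] "bone" : S/(N/NP)
  [1,8] N/NP   <
    [1,7] NP\S   >
      [1,4] (NP\S)/(S/N)   >
        [1,2] "that" : ((NP\S)/(S/N))/NP
        [2,4] NP   <
          [2,3] "quickly" : PP\NP
          [3,4] "which" : NP\(PP\NP)
      [4,7] S/N   <
        [4,6] PP   <
          [4,5] "heard" : PP/N
          [5,6] "this" : PP\(PP/N)
        [6,7] "plan" : (S/N)\PP
    [7,8] "no" : (N/NP)\(NP\S)

[0,1] S/(N/NP)  lex  "bone"
[1,2] ((NP\S)/(S/N))/NP  lex  "that"
[2,3] PP\NP  lex  "quickly"
[3,4] NP\(PP\NP)  lex  "which"
[2,4] NP  <  k=3
[1,4] (NP\S)/(S/N)  >  k=2
[4,5] PP/N  lex  "heard"
[5,6] PP\(PP/N)  lex  "this"
[4,6] PP  <  k=5
[6,7] (S/N)\PP  lex  "plan"
[4,7] S/N  <  k=6
[1,7] NP\S  >  k=4
[7,8] (N/NP)\(NP\S)  lex  "no"
[1,8] N/NP  <  k=7
[0,8] S  >  k=1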